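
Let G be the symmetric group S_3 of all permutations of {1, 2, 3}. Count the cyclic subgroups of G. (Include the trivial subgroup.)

A cyclic subgroup of order d is generated by each of its φ(d) elements of order d, so the cyclic subgroups of order d number (#elements of order d)/φ(d).
Cyclic subgroups by order — order 1: 1; order 2: 3; order 3: 1.
Total: 5.

5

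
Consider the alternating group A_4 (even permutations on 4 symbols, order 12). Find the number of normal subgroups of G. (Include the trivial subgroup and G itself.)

G has 10 subgroups. Checking conjugation-invariance by order — order 1: 1/1 normal; order 2: 0/3 normal; order 3: 0/4 normal; order 4: 1/1 normal; order 12: 1/1 normal.
Total normal subgroups: 3.

3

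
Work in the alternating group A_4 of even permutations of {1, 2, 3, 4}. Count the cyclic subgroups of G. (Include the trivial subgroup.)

8

Each element a generates a cyclic subgroup ⟨a⟩; distinct elements may generate the same one (a cyclic group of order d has φ(d) generators).
Cyclic subgroups by order — order 1: 1; order 2: 3; order 3: 4.
Total: 8.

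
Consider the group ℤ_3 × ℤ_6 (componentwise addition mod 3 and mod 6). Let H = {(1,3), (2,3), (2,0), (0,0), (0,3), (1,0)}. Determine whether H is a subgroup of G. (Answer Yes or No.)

Yes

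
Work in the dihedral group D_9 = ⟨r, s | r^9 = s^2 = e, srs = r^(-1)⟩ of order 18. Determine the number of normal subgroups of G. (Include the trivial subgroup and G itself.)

G has 16 subgroups. Checking conjugation-invariance by order — order 1: 1/1 normal; order 2: 0/9 normal; order 3: 1/1 normal; order 6: 0/3 normal; order 9: 1/1 normal; order 18: 1/1 normal.
Total normal subgroups: 4.

4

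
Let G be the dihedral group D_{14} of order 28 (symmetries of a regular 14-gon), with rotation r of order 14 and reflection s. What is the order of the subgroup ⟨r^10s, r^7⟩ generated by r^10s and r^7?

4

|⟨r^10s⟩| = 2 and |⟨r^7⟩| = 2, so |H| is a multiple of lcm(2, 2) = 2 and divides |G| = 28.
Closing under the operation: H = {e, r^7, r^3s, r^10s}, so |H| = 4.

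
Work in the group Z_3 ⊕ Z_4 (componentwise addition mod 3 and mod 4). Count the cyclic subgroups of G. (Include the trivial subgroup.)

6

Group the elements of G by the cyclic subgroup they generate; each cyclic subgroup of order d accounts for φ(d) elements.
Cyclic subgroups by order — order 1: 1; order 2: 1; order 3: 1; order 4: 1; order 6: 1; order 12: 1.
Total: 6.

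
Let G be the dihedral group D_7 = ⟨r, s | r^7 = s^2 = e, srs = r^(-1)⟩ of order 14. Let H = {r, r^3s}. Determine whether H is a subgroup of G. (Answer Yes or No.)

No

The identity e ∉ H, so H is not a subgroup.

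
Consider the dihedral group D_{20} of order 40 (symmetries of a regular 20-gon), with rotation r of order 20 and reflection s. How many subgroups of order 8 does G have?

|G| = 40 and 8 | 40, so subgroups of order 8 are possible by Lagrange.
The subgroups of order 8 are: {e, r^5, r^10, r^15, s, r^5s, r^10s, r^15s}; {e, r^5, r^10, r^15, rs, r^6s, r^11s, r^16s}; {e, r^5, r^10, r^15, r^2s, r^7s, r^12s, r^17s}; {e, r^5, r^10, r^15, r^3s, r^8s, r^13s, r^18s}; … (5 in all).
So G has 5 subgroups of order 8.

5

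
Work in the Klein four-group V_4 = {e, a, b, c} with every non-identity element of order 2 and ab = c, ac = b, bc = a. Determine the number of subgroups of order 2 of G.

|G| = 4 and 2 | 4, so subgroups of order 2 are possible by Lagrange.
The subgroups of order 2 are: {e, a}; {e, b}; {e, c}.
So G has 3 subgroups of order 2.

3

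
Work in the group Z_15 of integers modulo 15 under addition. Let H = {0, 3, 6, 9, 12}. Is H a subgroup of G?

|H| = 5 divides |G| = 15, consistent with Lagrange.
H contains the identity, every element's inverse is in H, and H is closed under +: it is a subgroup.
In fact H = ⟨3⟩.

Yes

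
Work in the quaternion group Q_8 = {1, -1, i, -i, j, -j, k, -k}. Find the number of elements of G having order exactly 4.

6

The elements of order 4 are: i, -i, j, -j, k, -k.
That's 6.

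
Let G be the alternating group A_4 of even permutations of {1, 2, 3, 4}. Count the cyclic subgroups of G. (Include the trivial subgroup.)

8

A cyclic subgroup of order d is generated by each of its φ(d) elements of order d, so the cyclic subgroups of order d number (#elements of order d)/φ(d).
Cyclic subgroups by order — order 1: 1; order 2: 3; order 3: 4.
Total: 8.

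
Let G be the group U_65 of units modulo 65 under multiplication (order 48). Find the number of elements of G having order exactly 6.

6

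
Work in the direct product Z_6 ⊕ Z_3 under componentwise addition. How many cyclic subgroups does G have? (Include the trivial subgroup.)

Group the elements of G by the cyclic subgroup they generate; each cyclic subgroup of order d accounts for φ(d) elements.
Cyclic subgroups by order — order 1: 1; order 2: 1; order 3: 4; order 6: 4.
Total: 10.

10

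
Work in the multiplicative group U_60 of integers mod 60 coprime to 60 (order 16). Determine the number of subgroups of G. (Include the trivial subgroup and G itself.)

|G| = 16, so by Lagrange every subgroup order divides 16. Divisors: 1, 2, 4, 8, 16.
Subgroups by order — order 1: 1; order 2: 7; order 4: 11; order 8: 7; order 16: 1.
Total: 1 + 7 + 11 + 7 + 1 = 27.

27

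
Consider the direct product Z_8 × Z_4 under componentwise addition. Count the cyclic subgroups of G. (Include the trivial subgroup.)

14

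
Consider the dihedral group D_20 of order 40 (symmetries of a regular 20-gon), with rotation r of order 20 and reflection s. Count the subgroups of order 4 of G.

|G| = 40 and 4 | 40, so subgroups of order 4 are possible by Lagrange.
The subgroups of order 4 are: {e, r^10, s, r^10s}; {e, r^10, rs, r^11s}; {e, r^10, r^2s, r^12s}; {e, r^10, r^3s, r^13s}; … (11 in all).
So G has 11 subgroups of order 4.

11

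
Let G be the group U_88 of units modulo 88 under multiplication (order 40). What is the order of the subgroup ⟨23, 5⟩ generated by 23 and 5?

|⟨23⟩| = 2 and |⟨5⟩| = 10, so |H| is a multiple of lcm(2, 10) = 10 and divides |G| = 40.
Closing under the operation: H = {1, 3, 5, 9, 15, 23, 25, 27, 31, 37, 45, 47, 49, 53, 59, 67, 69, 71, 75, 81}, so |H| = 20.

20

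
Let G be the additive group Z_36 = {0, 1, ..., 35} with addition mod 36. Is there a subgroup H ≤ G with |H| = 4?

4 | 36. A subgroup of order 4 is {0, 9, 18, 27}.

Yes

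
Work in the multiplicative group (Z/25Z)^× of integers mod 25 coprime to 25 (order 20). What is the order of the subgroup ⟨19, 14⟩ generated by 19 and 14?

|⟨19⟩| = 10 and |⟨14⟩| = 10, so |H| is a multiple of lcm(10, 10) = 10 and divides |G| = 20.
Closing under the operation: H = {1, 4, 6, 9, 11, 14, 16, 19, 21, 24}, so |H| = 10.

10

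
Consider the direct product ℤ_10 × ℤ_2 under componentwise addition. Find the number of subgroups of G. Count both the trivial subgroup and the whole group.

|G| = 20, so by Lagrange every subgroup order divides 20. Divisors: 1, 2, 4, 5, 10, 20.
Subgroups by order — order 1: 1; order 2: 3; order 4: 1; order 5: 1; order 10: 3; order 20: 1.
Total: 1 + 3 + 1 + 1 + 3 + 1 = 10.

10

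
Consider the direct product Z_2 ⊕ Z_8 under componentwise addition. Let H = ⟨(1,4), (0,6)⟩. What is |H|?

|⟨(1,4)⟩| = 2 and |⟨(0,6)⟩| = 4, so |H| is a multiple of lcm(2, 4) = 4 and divides |G| = 16.
Closing under the operation: H = {(0,0), (0,2), (0,4), (0,6), (1,0), (1,2), (1,4), (1,6)}, so |H| = 8.

8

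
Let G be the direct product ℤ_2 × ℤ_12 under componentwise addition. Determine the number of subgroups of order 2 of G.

3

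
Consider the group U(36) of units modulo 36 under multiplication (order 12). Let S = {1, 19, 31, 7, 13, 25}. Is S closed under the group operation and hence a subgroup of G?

|S| = 6 divides |G| = 12, consistent with Lagrange.
S contains the identity, every element's inverse is in S, and S is closed under ·: it is a subgroup.
In fact S = ⟨7⟩.

Yes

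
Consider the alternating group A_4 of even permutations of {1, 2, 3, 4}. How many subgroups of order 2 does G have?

3

|G| = 12 and 2 | 12, so subgroups of order 2 are possible by Lagrange.
The subgroups of order 2 are: {e, (1 2)(3 4)}; {e, (1 3)(2 4)}; {e, (1 4)(2 3)}.
So G has 3 subgroups of order 2.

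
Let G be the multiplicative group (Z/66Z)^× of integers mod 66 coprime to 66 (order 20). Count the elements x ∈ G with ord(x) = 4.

0

No element of G has order 4 (even though 4 | 20).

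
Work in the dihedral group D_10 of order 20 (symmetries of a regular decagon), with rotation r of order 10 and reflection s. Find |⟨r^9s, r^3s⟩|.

10

|⟨r^9s⟩| = 2 and |⟨r^3s⟩| = 2, so |H| is a multiple of lcm(2, 2) = 2 and divides |G| = 20.
Closing under the operation: H = {e, r^2, r^4, r^6, r^8, rs, r^3s, r^5s, r^7s, r^9s}, so |H| = 10.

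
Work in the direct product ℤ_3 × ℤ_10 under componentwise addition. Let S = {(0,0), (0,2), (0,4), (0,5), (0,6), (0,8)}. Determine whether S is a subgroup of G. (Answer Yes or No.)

No

Closure fails: (0,2) + (0,5) = (0,7) ∉ S. So S is not a subgroup.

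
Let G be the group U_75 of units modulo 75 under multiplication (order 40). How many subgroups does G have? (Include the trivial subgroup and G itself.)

16

|G| = 40, so by Lagrange every subgroup order divides 40. Divisors: 1, 2, 4, 5, 8, 10, 20, 40.
Subgroups by order — order 1: 1; order 2: 3; order 4: 3; order 5: 1; order 8: 1; order 10: 3; order 20: 3; order 40: 1.
Total: 1 + 3 + 3 + 1 + 1 + 3 + 3 + 1 = 16.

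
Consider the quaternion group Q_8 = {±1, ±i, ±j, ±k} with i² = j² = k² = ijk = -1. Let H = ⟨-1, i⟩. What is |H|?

4

|⟨-1⟩| = 2 and |⟨i⟩| = 4, so |H| is a multiple of lcm(2, 4) = 4 and divides |G| = 8.
Closing under the operation: H = {1, -1, i, -i}, so |H| = 4.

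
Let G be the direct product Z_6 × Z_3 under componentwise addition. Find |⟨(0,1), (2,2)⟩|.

9

|⟨(0,1)⟩| = 3 and |⟨(2,2)⟩| = 3, so |H| is a multiple of lcm(3, 3) = 3 and divides |G| = 18.
Closing under the operation: H = {(0,0), (0,1), (0,2), (2,0), (2,1), (2,2), (4,0), (4,1), (4,2)}, so |H| = 9.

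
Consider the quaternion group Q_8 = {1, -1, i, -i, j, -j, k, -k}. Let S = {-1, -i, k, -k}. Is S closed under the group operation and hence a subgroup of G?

The identity 1 ∉ S, so S is not a subgroup.

No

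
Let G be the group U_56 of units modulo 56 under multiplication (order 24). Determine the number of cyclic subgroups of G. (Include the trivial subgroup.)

16

Group the elements of G by the cyclic subgroup they generate; each cyclic subgroup of order d accounts for φ(d) elements.
Cyclic subgroups by order — order 1: 1; order 2: 7; order 3: 1; order 6: 7.
Total: 16.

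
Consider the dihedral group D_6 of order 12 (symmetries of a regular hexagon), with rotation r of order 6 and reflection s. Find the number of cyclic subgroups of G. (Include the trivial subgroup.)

10

A cyclic subgroup of order d is generated by each of its φ(d) elements of order d, so the cyclic subgroups of order d number (#elements of order d)/φ(d).
Cyclic subgroups by order — order 1: 1; order 2: 7; order 3: 1; order 6: 1.
Total: 10.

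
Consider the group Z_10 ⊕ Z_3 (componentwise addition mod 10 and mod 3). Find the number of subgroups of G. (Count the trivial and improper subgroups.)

8

|G| = 30, so by Lagrange every subgroup order divides 30. Divisors: 1, 2, 3, 5, 6, 10, 15, 30.
Subgroups by order — order 1: 1; order 2: 1; order 3: 1; order 5: 1; order 6: 1; order 10: 1; order 15: 1; order 30: 1.
Total: 1 + 1 + 1 + 1 + 1 + 1 + 1 + 1 = 8.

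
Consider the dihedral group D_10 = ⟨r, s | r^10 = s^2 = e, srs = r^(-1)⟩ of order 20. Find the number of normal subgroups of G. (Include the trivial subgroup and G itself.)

7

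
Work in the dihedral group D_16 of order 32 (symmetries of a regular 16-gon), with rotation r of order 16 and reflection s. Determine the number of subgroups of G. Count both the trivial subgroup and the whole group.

|G| = 32, so by Lagrange every subgroup order divides 32. Divisors: 1, 2, 4, 8, 16, 32.
Subgroups by order — order 1: 1; order 2: 17; order 4: 9; order 8: 5; order 16: 3; order 32: 1.
Total: 1 + 17 + 9 + 5 + 3 + 1 = 36.

36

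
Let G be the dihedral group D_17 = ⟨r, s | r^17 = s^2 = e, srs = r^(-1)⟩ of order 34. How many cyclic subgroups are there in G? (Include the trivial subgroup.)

19

Group the elements of G by the cyclic subgroup they generate; each cyclic subgroup of order d accounts for φ(d) elements.
Cyclic subgroups by order — order 1: 1; order 2: 17; order 17: 1.
Total: 19.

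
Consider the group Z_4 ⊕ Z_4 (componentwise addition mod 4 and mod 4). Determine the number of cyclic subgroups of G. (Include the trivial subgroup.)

10

A cyclic subgroup of order d is generated by each of its φ(d) elements of order d, so the cyclic subgroups of order d number (#elements of order d)/φ(d).
Cyclic subgroups by order — order 1: 1; order 2: 3; order 4: 6.
Total: 10.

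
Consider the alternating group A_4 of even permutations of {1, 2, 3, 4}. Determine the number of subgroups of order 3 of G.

4

|G| = 12 and 3 | 12, so subgroups of order 3 are possible by Lagrange.
The subgroups of order 3 are: {e, (1 2 3), (1 3 2)}; {e, (1 2 4), (1 4 2)}; {e, (1 3 4), (1 4 3)}; {e, (2 3 4), (2 4 3)}.
So G has 4 subgroups of order 3.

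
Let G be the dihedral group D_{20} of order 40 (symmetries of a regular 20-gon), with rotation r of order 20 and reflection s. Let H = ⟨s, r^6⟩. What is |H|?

20

|⟨s⟩| = 2 and |⟨r^6⟩| = 10, so |H| is a multiple of lcm(2, 10) = 10 and divides |G| = 40.
Closing under the operation: H = {e, r^2, r^4, r^6, r^8, r^10, r^12, r^14, r^16, r^18, s, r^2s, r^4s, r^6s, r^8s, r^10s, r^12s, r^14s, r^16s, r^18s}, so |H| = 20.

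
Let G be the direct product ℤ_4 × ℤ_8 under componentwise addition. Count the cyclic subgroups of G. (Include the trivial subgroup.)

A cyclic subgroup of order d is generated by each of its φ(d) elements of order d, so the cyclic subgroups of order d number (#elements of order d)/φ(d).
Cyclic subgroups by order — order 1: 1; order 2: 3; order 4: 6; order 8: 4.
Total: 14.

14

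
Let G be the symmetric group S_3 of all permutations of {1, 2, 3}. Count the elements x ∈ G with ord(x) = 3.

2

The elements of order 3 are: (1 2 3), (1 3 2).
That's 2.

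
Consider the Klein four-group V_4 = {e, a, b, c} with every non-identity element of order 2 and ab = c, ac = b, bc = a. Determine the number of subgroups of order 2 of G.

|G| = 4 and 2 | 4, so subgroups of order 2 are possible by Lagrange.
The subgroups of order 2 are: {e, a}; {e, b}; {e, c}.
So G has 3 subgroups of order 2.

3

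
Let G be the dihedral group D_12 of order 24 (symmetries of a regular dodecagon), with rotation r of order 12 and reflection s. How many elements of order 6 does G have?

2

The elements of order 6 are: r^2, r^10.
That's 2.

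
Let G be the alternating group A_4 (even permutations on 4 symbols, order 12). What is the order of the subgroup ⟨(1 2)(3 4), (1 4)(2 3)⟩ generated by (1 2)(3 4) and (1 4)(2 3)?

4

|⟨(1 2)(3 4)⟩| = 2 and |⟨(1 4)(2 3)⟩| = 2, so |H| is a multiple of lcm(2, 2) = 2 and divides |G| = 12.
Closing under the operation: H = {e, (1 2)(3 4), (1 3)(2 4), (1 4)(2 3)}, so |H| = 4.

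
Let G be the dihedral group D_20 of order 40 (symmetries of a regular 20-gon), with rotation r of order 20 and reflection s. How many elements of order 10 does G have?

The elements of order 10 are: r^2, r^6, r^14, r^18.
That's 4.

4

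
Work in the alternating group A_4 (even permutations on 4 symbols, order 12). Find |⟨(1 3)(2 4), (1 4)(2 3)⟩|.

4

|⟨(1 3)(2 4)⟩| = 2 and |⟨(1 4)(2 3)⟩| = 2, so |H| is a multiple of lcm(2, 2) = 2 and divides |G| = 12.
Closing under the operation: H = {e, (1 2)(3 4), (1 3)(2 4), (1 4)(2 3)}, so |H| = 4.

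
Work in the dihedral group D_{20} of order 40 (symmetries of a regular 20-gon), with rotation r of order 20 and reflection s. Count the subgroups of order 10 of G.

|G| = 40 and 10 | 40, so subgroups of order 10 are possible by Lagrange.
The subgroups of order 10 are: {e, r^2, r^4, r^6, r^8, r^10, r^12, r^14, r^16, r^18}; {e, r^4, r^8, r^12, r^16, r^2s, r^6s, r^10s, r^14s, r^18s}; {e, r^4, r^8, r^12, r^16, r^3s, r^7s, r^11s, r^15s, r^19s}; {e, r^4, r^8, r^12, r^16, s, r^4s, r^8s, r^12s, r^16s}; … (5 in all).
So G has 5 subgroups of order 10.

5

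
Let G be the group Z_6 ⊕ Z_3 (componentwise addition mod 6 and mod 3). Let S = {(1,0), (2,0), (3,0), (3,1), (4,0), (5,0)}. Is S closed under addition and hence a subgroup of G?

The identity (0,0) ∉ S, so S is not a subgroup.

No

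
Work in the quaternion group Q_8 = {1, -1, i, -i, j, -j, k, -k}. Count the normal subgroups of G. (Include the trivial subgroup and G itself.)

6

G has 6 subgroups. Checking conjugation-invariance by order — order 1: 1/1 normal; order 2: 1/1 normal; order 4: 3/3 normal; order 8: 1/1 normal.
Total normal subgroups: 6.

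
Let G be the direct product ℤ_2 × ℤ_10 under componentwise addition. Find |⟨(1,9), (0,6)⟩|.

10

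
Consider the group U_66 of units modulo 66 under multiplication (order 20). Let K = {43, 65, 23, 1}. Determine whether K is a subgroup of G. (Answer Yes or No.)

|K| = 4 divides |G| = 20, consistent with Lagrange.
K contains the identity, every element's inverse is in K, and K is closed under ·: it is a subgroup.

Yes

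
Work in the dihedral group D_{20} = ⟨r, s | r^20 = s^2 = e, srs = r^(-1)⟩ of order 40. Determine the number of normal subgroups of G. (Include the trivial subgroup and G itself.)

9

G has 48 subgroups. Checking conjugation-invariance by order — order 1: 1/1 normal; order 2: 1/21 normal; order 4: 1/11 normal; order 5: 1/1 normal; order 8: 0/5 normal; order 10: 1/5 normal; order 20: 3/3 normal; order 40: 1/1 normal.
Total normal subgroups: 9.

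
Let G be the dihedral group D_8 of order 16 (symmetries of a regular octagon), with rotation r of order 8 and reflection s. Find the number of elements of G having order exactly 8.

4

The elements of order 8 are: r, r^3, r^5, r^7.
That's 4.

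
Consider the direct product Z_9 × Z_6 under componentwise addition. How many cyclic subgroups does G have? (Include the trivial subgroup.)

Each element a generates a cyclic subgroup ⟨a⟩; distinct elements may generate the same one (a cyclic group of order d has φ(d) generators).
Cyclic subgroups by order — order 1: 1; order 2: 1; order 3: 4; order 6: 4; order 9: 3; order 18: 3.
Total: 16.

16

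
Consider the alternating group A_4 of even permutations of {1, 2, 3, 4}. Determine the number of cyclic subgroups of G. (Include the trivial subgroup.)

Group the elements of G by the cyclic subgroup they generate; each cyclic subgroup of order d accounts for φ(d) elements.
Cyclic subgroups by order — order 1: 1; order 2: 3; order 3: 4.
Total: 8.

8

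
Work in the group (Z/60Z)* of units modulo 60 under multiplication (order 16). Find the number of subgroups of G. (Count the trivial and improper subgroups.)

|G| = 16, so by Lagrange every subgroup order divides 16. Divisors: 1, 2, 4, 8, 16.
Subgroups by order — order 1: 1; order 2: 7; order 4: 11; order 8: 7; order 16: 1.
Total: 1 + 7 + 11 + 7 + 1 = 27.

27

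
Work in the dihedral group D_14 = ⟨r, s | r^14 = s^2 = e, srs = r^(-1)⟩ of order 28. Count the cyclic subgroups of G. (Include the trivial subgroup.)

18

Group the elements of G by the cyclic subgroup they generate; each cyclic subgroup of order d accounts for φ(d) elements.
Cyclic subgroups by order — order 1: 1; order 2: 15; order 7: 1; order 14: 1.
Total: 18.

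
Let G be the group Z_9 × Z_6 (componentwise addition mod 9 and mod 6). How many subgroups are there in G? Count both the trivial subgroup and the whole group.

20

|G| = 54, so by Lagrange every subgroup order divides 54. Divisors: 1, 2, 3, 6, 9, 18, 27, 54.
Subgroups by order — order 1: 1; order 2: 1; order 3: 4; order 6: 4; order 9: 4; order 18: 4; order 27: 1; order 54: 1.
Total: 1 + 1 + 4 + 4 + 4 + 4 + 1 + 1 = 20.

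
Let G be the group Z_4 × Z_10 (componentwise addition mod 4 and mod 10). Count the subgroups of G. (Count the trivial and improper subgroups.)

|G| = 40, so by Lagrange every subgroup order divides 40. Divisors: 1, 2, 4, 5, 8, 10, 20, 40.
Subgroups by order — order 1: 1; order 2: 3; order 4: 3; order 5: 1; order 8: 1; order 10: 3; order 20: 3; order 40: 1.
Total: 1 + 3 + 3 + 1 + 1 + 3 + 3 + 1 = 16.

16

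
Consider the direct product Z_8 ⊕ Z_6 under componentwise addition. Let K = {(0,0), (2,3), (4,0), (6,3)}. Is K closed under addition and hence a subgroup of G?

|K| = 4 divides |G| = 48, consistent with Lagrange.
K contains the identity, every element's inverse is in K, and K is closed under +: it is a subgroup.
In fact K = ⟨(2,3)⟩.

Yes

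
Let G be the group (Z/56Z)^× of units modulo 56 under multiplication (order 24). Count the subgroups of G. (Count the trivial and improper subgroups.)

32

|G| = 24, so by Lagrange every subgroup order divides 24. Divisors: 1, 2, 3, 4, 6, 8, 12, 24.
Subgroups by order — order 1: 1; order 2: 7; order 3: 1; order 4: 7; order 6: 7; order 8: 1; order 12: 7; order 24: 1.
Total: 1 + 7 + 1 + 7 + 7 + 1 + 7 + 1 = 32.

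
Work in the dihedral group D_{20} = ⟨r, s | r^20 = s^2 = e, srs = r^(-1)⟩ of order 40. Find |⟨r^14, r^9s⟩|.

20

|⟨r^14⟩| = 10 and |⟨r^9s⟩| = 2, so |H| is a multiple of lcm(10, 2) = 10 and divides |G| = 40.
Closing under the operation: H = {e, r^2, r^4, r^6, r^8, r^10, r^12, r^14, r^16, r^18, rs, r^3s, r^5s, r^7s, r^9s, r^11s, r^13s, r^15s, r^17s, r^19s}, so |H| = 20.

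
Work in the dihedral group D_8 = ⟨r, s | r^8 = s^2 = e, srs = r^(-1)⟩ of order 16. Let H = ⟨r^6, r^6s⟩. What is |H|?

|⟨r^6⟩| = 4 and |⟨r^6s⟩| = 2, so |H| is a multiple of lcm(4, 2) = 4 and divides |G| = 16.
Closing under the operation: H = {e, r^2, r^4, r^6, s, r^2s, r^4s, r^6s}, so |H| = 8.

8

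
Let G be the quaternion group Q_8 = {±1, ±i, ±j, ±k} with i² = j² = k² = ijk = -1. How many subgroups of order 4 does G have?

|G| = 8 and 4 | 8, so subgroups of order 4 are possible by Lagrange.
The subgroups of order 4 are: {1, -1, i, -i}; {1, -1, j, -j}; {1, -1, k, -k}.
So G has 3 subgroups of order 4.

3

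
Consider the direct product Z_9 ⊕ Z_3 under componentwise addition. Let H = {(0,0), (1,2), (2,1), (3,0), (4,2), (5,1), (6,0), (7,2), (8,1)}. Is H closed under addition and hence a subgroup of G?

Yes

|H| = 9 divides |G| = 27, consistent with Lagrange.
H contains the identity, every element's inverse is in H, and H is closed under +: it is a subgroup.
In fact H = ⟨(1,2)⟩.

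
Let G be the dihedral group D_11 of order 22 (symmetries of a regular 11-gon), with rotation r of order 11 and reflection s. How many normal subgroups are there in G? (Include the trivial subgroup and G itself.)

3

G has 14 subgroups. Checking conjugation-invariance by order — order 1: 1/1 normal; order 2: 0/11 normal; order 11: 1/1 normal; order 22: 1/1 normal.
Total normal subgroups: 3.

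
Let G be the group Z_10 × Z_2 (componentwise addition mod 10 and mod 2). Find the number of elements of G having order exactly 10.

12

An element (a,b) has order lcm(ord(a), ord(b)); count pairs with lcm equal to 10.
Enumerating gives 12 such elements.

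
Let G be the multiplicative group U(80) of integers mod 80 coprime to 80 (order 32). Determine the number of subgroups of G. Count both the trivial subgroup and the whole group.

54

|G| = 32, so by Lagrange every subgroup order divides 32. Divisors: 1, 2, 4, 8, 16, 32.
Subgroups by order — order 1: 1; order 2: 7; order 4: 19; order 8: 19; order 16: 7; order 32: 1.
Total: 1 + 7 + 19 + 19 + 7 + 1 = 54.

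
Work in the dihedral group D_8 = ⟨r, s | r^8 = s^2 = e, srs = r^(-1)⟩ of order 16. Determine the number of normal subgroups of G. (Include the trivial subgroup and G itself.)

7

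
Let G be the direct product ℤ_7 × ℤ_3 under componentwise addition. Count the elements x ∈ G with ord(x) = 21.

12

An element (a,b) has order lcm(ord(a), ord(b)); count pairs with lcm equal to 21.
Enumerating gives 12 such elements.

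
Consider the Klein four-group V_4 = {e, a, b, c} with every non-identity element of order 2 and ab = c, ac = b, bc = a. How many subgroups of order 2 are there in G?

|G| = 4 and 2 | 4, so subgroups of order 2 are possible by Lagrange.
The subgroups of order 2 are: {e, a}; {e, b}; {e, c}.
So G has 3 subgroups of order 2.

3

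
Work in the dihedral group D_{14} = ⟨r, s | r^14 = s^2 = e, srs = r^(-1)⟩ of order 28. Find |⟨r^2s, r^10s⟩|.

14

|⟨r^2s⟩| = 2 and |⟨r^10s⟩| = 2, so |H| is a multiple of lcm(2, 2) = 2 and divides |G| = 28.
Closing under the operation: H = {e, r^2, r^4, r^6, r^8, r^10, r^12, s, r^2s, r^4s, r^6s, r^8s, r^10s, r^12s}, so |H| = 14.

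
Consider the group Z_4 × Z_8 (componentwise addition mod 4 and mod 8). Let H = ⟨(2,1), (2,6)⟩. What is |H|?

16

|⟨(2,1)⟩| = 8 and |⟨(2,6)⟩| = 4, so |H| is a multiple of lcm(8, 4) = 8 and divides |G| = 32.
Closing under the operation: H = {(0,0), (0,1), (0,2), (0,3), (0,4), (0,5), (0,6), (0,7), (2,0), (2,1), (2,2), (2,3), (2,4), (2,5), (2,6), (2,7)}, so |H| = 16.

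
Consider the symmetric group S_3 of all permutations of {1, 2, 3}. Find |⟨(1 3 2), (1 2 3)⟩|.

|⟨(1 3 2)⟩| = 3 and |⟨(1 2 3)⟩| = 3, so |H| is a multiple of lcm(3, 3) = 3 and divides |G| = 6.
Closing under the operation: H = {e, (1 2 3), (1 3 2)}, so |H| = 3.

3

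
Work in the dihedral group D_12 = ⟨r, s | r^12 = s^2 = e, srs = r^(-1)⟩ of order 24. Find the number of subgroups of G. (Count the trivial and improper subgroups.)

34

|G| = 24, so by Lagrange every subgroup order divides 24. Divisors: 1, 2, 3, 4, 6, 8, 12, 24.
Subgroups by order — order 1: 1; order 2: 13; order 3: 1; order 4: 7; order 6: 5; order 8: 3; order 12: 3; order 24: 1.
Total: 1 + 13 + 1 + 7 + 5 + 3 + 3 + 1 = 34.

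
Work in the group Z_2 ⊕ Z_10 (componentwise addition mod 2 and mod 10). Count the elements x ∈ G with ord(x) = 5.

An element (a,b) has order lcm(ord(a), ord(b)); count pairs with lcm equal to 5.
Enumerating gives 4 such elements.

4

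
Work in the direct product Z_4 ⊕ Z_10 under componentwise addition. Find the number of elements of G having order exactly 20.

16

An element (a,b) has order lcm(ord(a), ord(b)); count pairs with lcm equal to 20.
Enumerating gives 16 such elements.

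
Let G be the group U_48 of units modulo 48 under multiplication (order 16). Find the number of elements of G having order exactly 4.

The elements of order 4 are: 5, 11, 13, 19, 29, 35, 37, 43.
That's 8.

8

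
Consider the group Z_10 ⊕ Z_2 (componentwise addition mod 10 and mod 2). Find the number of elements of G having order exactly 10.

An element (a,b) has order lcm(ord(a), ord(b)); count pairs with lcm equal to 10.
Enumerating gives 12 such elements.

12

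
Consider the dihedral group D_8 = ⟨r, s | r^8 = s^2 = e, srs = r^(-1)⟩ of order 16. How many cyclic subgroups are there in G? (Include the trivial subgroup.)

Group the elements of G by the cyclic subgroup they generate; each cyclic subgroup of order d accounts for φ(d) elements.
Cyclic subgroups by order — order 1: 1; order 2: 9; order 4: 1; order 8: 1.
Total: 12.

12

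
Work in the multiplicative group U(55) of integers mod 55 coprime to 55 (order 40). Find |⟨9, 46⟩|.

20

|⟨9⟩| = 10 and |⟨46⟩| = 10, so |H| is a multiple of lcm(10, 10) = 10 and divides |G| = 40.
Closing under the operation: H = {1, 4, 6, 9, 14, 16, 19, 21, 24, 26, 29, 31, 34, 36, 39, 41, 46, 49, 51, 54}, so |H| = 20.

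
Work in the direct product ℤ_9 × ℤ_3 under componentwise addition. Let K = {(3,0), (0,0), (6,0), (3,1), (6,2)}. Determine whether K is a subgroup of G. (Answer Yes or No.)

No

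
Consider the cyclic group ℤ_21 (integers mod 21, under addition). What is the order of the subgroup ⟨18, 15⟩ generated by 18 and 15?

|⟨18⟩| = 7 and |⟨15⟩| = 7, so |H| is a multiple of lcm(7, 7) = 7 and divides |G| = 21.
Closing under the operation: H = {0, 3, 6, 9, 12, 15, 18}, so |H| = 7.

7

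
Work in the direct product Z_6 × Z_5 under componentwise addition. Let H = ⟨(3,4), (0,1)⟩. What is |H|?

|⟨(3,4)⟩| = 10 and |⟨(0,1)⟩| = 5, so |H| is a multiple of lcm(10, 5) = 10 and divides |G| = 30.
Closing under the operation: H = {(0,0), (0,1), (0,2), (0,3), (0,4), (3,0), (3,1), (3,2), (3,3), (3,4)}, so |H| = 10.

10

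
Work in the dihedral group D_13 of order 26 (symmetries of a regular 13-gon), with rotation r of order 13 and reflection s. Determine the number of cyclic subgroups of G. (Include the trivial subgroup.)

A cyclic subgroup of order d is generated by each of its φ(d) elements of order d, so the cyclic subgroups of order d number (#elements of order d)/φ(d).
Cyclic subgroups by order — order 1: 1; order 2: 13; order 13: 1.
Total: 15.

15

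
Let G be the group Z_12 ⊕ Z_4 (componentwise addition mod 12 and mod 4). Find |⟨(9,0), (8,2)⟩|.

24

|⟨(9,0)⟩| = 4 and |⟨(8,2)⟩| = 6, so |H| is a multiple of lcm(4, 6) = 12 and divides |G| = 48.
Closing under the operation: H = {(0,0), (0,2), (1,0), (1,2), (2,0), (2,2), (3,0), (3,2), (4,0), (4,2), (5,0), (5,2), (6,0), (6,2), (7,0), (7,2), (8,0), (8,2), (9,0), (9,2), (10,0), (10,2), (11,0), (11,2)}, so |H| = 24.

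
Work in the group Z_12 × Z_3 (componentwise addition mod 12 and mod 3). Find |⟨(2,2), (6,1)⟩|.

18

|⟨(2,2)⟩| = 6 and |⟨(6,1)⟩| = 6, so |H| is a multiple of lcm(6, 6) = 6 and divides |G| = 36.
Closing under the operation: H = {(0,0), (0,1), (0,2), (2,0), (2,1), (2,2), (4,0), (4,1), (4,2), (6,0), (6,1), (6,2), (8,0), (8,1), (8,2), (10,0), (10,1), (10,2)}, so |H| = 18.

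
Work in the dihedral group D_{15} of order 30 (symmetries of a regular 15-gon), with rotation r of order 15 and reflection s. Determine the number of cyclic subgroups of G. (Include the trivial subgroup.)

Group the elements of G by the cyclic subgroup they generate; each cyclic subgroup of order d accounts for φ(d) elements.
Cyclic subgroups by order — order 1: 1; order 2: 15; order 3: 1; order 5: 1; order 15: 1.
Total: 19.

19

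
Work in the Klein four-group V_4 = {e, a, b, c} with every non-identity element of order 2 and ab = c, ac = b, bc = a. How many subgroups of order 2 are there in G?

|G| = 4 and 2 | 4, so subgroups of order 2 are possible by Lagrange.
The subgroups of order 2 are: {e, a}; {e, b}; {e, c}.
So G has 3 subgroups of order 2.

3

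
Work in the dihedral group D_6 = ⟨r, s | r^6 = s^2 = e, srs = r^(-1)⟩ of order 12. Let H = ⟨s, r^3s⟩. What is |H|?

|⟨s⟩| = 2 and |⟨r^3s⟩| = 2, so |H| is a multiple of lcm(2, 2) = 2 and divides |G| = 12.
Closing under the operation: H = {e, r^3, s, r^3s}, so |H| = 4.

4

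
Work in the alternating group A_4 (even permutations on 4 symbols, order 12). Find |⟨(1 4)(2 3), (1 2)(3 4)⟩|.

4

|⟨(1 4)(2 3)⟩| = 2 and |⟨(1 2)(3 4)⟩| = 2, so |H| is a multiple of lcm(2, 2) = 2 and divides |G| = 12.
Closing under the operation: H = {e, (1 2)(3 4), (1 3)(2 4), (1 4)(2 3)}, so |H| = 4.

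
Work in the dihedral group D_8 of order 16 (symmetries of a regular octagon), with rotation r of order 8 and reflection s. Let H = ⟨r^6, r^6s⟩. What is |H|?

8

|⟨r^6⟩| = 4 and |⟨r^6s⟩| = 2, so |H| is a multiple of lcm(4, 2) = 4 and divides |G| = 16.
Closing under the operation: H = {e, r^2, r^4, r^6, s, r^2s, r^4s, r^6s}, so |H| = 8.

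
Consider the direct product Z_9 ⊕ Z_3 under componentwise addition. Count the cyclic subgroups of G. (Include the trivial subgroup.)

8

Group the elements of G by the cyclic subgroup they generate; each cyclic subgroup of order d accounts for φ(d) elements.
Cyclic subgroups by order — order 1: 1; order 3: 4; order 9: 3.
Total: 8.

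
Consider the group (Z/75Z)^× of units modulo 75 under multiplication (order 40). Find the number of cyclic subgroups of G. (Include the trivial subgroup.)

12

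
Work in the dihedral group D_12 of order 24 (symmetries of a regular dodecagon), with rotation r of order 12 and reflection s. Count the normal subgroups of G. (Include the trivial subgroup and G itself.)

9

G has 34 subgroups. Checking conjugation-invariance by order — order 1: 1/1 normal; order 2: 1/13 normal; order 3: 1/1 normal; order 4: 1/7 normal; order 6: 1/5 normal; order 8: 0/3 normal; order 12: 3/3 normal; order 24: 1/1 normal.
Total normal subgroups: 9.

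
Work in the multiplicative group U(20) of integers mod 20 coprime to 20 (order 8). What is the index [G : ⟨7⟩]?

2

|⟨7⟩| = 4 and |G| = 8.
By Lagrange, [G : H] = |G|/|H| = 8/4 = 2.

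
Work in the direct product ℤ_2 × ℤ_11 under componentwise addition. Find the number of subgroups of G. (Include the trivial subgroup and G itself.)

|G| = 22, so by Lagrange every subgroup order divides 22. Divisors: 1, 2, 11, 22.
Subgroups by order — order 1: 1; order 2: 1; order 11: 1; order 22: 1.
Total: 1 + 1 + 1 + 1 = 4.

4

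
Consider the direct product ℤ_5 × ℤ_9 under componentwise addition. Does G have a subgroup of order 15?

15 | 45. A subgroup of order 15 is {(0,0), (0,3), (0,6), (1,0), (1,3), (1,6), (2,0), (2,3), (2,6), (3,0), (3,3), (3,6), (4,0), (4,3), (4,6)}.

Yes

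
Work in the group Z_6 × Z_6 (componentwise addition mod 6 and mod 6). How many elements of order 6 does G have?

24

An element (a,b) has order lcm(ord(a), ord(b)); count pairs with lcm equal to 6.
Enumerating gives 24 such elements.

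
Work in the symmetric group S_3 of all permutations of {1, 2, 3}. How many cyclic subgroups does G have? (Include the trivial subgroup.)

5

A cyclic subgroup of order d is generated by each of its φ(d) elements of order d, so the cyclic subgroups of order d number (#elements of order d)/φ(d).
Cyclic subgroups by order — order 1: 1; order 2: 3; order 3: 1.
Total: 5.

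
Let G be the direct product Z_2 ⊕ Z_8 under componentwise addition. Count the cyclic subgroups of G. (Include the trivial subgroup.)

8

A cyclic subgroup of order d is generated by each of its φ(d) elements of order d, so the cyclic subgroups of order d number (#elements of order d)/φ(d).
Cyclic subgroups by order — order 1: 1; order 2: 3; order 4: 2; order 8: 2.
Total: 8.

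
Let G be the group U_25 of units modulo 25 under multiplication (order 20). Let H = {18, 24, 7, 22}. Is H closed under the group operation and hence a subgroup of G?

No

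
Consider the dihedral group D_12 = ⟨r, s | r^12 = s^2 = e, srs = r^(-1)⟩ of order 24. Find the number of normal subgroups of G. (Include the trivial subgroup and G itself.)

9

G has 34 subgroups. Checking conjugation-invariance by order — order 1: 1/1 normal; order 2: 1/13 normal; order 3: 1/1 normal; order 4: 1/7 normal; order 6: 1/5 normal; order 8: 0/3 normal; order 12: 3/3 normal; order 24: 1/1 normal.
Total normal subgroups: 9.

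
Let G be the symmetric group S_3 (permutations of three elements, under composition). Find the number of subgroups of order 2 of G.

|G| = 6 and 2 | 6, so subgroups of order 2 are possible by Lagrange.
The subgroups of order 2 are: {e, (1 2)}; {e, (1 3)}; {e, (2 3)}.
So G has 3 subgroups of order 2.

3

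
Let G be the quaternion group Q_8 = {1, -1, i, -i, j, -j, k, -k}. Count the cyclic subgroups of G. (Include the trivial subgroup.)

5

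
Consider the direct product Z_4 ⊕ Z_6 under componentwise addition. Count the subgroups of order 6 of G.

3

|G| = 24 and 6 | 24, so subgroups of order 6 are possible by Lagrange.
The subgroups of order 6 are: {(0,0), (0,1), (0,2), (0,3), (0,4), (0,5)}; {(0,0), (0,2), (0,4), (2,0), (2,2), (2,4)}; {(0,0), (0,2), (0,4), (2,1), (2,3), (2,5)}.
So G has 3 subgroups of order 6.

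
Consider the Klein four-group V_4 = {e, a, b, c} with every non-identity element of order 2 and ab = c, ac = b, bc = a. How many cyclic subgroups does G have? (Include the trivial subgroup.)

4

Each element a generates a cyclic subgroup ⟨a⟩; distinct elements may generate the same one (a cyclic group of order d has φ(d) generators).
Cyclic subgroups by order — order 1: 1; order 2: 3.
Total: 4.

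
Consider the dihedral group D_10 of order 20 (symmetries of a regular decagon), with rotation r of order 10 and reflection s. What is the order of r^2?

5

Computing powers of r^2: the smallest k with (r^2)^k = e is k = 5.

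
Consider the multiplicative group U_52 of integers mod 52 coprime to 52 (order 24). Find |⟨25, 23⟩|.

12

|⟨25⟩| = 2 and |⟨23⟩| = 6, so |H| is a multiple of lcm(2, 6) = 6 and divides |G| = 24.
Closing under the operation: H = {1, 3, 9, 17, 23, 25, 27, 29, 35, 43, 49, 51}, so |H| = 12.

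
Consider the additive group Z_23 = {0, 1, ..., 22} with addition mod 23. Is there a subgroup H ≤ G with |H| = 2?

2 does not divide |G| = 23, so by Lagrange no subgroup of order 2 exists.

No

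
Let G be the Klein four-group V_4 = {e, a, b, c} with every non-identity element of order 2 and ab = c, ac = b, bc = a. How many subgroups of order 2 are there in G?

|G| = 4 and 2 | 4, so subgroups of order 2 are possible by Lagrange.
The subgroups of order 2 are: {e, a}; {e, b}; {e, c}.
So G has 3 subgroups of order 2.

3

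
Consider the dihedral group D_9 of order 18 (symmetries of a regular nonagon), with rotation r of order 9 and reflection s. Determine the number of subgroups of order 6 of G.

3

|G| = 18 and 6 | 18, so subgroups of order 6 are possible by Lagrange.
The subgroups of order 6 are: {e, r^3, r^6, r^2s, r^5s, r^8s}; {e, r^3, r^6, s, r^3s, r^6s}; {e, r^3, r^6, rs, r^4s, r^7s}.
So G has 3 subgroups of order 6.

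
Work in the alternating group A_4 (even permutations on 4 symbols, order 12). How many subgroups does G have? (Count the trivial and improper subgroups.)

10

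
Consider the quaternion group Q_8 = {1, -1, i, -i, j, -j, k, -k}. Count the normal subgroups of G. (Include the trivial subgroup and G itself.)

G has 6 subgroups. Checking conjugation-invariance by order — order 1: 1/1 normal; order 2: 1/1 normal; order 4: 3/3 normal; order 8: 1/1 normal.
Total normal subgroups: 6.

6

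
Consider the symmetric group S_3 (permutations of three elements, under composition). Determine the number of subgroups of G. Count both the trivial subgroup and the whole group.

6

|G| = 6, so by Lagrange every subgroup order divides 6. Divisors: 1, 2, 3, 6.
Subgroups by order — order 1: 1; order 2: 3; order 3: 1; order 6: 1.
Total: 1 + 3 + 1 + 1 = 6.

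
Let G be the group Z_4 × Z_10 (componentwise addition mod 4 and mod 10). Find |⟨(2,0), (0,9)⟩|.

|⟨(2,0)⟩| = 2 and |⟨(0,9)⟩| = 10, so |H| is a multiple of lcm(2, 10) = 10 and divides |G| = 40.
Closing under the operation: H = {(0,0), (0,1), (0,2), (0,3), (0,4), (0,5), (0,6), (0,7), (0,8), (0,9), (2,0), (2,1), (2,2), (2,3), (2,4), (2,5), (2,6), (2,7), (2,8), (2,9)}, so |H| = 20.

20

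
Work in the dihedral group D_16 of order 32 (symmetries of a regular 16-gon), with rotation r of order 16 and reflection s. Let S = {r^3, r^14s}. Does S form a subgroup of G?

No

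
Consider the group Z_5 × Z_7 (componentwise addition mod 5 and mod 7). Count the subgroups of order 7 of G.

|G| = 35 and 7 | 35, so subgroups of order 7 are possible by Lagrange.
The subgroups of order 7 are: {(0,0), (0,1), (0,2), (0,3), (0,4), (0,5), (0,6)}.
So G has 1 subgroup of order 7.

1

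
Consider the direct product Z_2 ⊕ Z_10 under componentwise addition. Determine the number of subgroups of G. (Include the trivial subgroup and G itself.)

10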